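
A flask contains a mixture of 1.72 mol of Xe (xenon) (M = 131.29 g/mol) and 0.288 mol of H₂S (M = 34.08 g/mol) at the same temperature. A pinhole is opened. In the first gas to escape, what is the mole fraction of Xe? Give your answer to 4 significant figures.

0.7526

Effusion rate of each component ∝ n_i/√M_i (partial pressure × 1/√M).
So x_Xe in the escaping gas = (n_Xe/√M_Xe) / Σ(n_i/√M_i)
= (1.72/√131.29) / (1.72/√131.29 + 0.288/√34.08) = 0.1501/(0.1501 + 0.04933) = 0.7526.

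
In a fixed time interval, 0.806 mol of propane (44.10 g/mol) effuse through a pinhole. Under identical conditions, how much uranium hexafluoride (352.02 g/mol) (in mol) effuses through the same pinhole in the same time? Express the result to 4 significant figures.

From Graham's law, rate_UF₆/rate_C₃H₈ = √(M_C₃H₈/M_UF₆) = √(44.10/352.02) = √0.1253 = 0.3539.
So the amount for UF₆ is 0.806 × 0.3539 = 0.2853 mol.

0.2853 mol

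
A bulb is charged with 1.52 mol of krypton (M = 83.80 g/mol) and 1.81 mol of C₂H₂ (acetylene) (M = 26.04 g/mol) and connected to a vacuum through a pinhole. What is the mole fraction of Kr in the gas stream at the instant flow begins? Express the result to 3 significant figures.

0.319

The effusion rate of species i is ∝ p_i/√M_i ∝ n_i/√M_i.
x_Kr(eff) = (n_Kr/√M_Kr) / (n_Kr/√M_Kr + n_C₂H₂/√M_C₂H₂)
= (1.52/√83.80) / (1.52/√83.80 + 1.81/√26.04) = 0.1660/(0.1660 + 0.3547) = 0.319.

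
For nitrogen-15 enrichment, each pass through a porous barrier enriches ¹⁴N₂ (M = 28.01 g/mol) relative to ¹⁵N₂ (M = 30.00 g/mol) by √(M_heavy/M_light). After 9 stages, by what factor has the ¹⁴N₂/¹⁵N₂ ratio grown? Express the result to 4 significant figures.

The single-stage factor is √(M_heavy/M_light), so 9 stages give [√(30.00/28.01)]^9 = (30.00/28.01)^(9/2).
= 1.07105^(9/2) = 1.362.

1.362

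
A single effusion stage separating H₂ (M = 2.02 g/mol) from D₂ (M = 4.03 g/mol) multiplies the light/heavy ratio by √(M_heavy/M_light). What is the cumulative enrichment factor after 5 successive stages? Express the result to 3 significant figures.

5.62

Overall factor = α^5 with α = √(4.03/2.02), i.e. (4.03/2.02)^(5/2).
= 1.99505^(5/2) = 5.62.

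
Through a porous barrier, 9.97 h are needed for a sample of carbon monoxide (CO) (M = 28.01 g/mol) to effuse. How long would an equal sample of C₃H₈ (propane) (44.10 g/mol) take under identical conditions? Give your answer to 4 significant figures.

12.51 h

Since effusion rate ∝ 1/√M, t_C₃H₈/t_CO = √(M_C₃H₈/M_CO) = √(44.10/28.01) = √1.574 = 1.255.
So the time for C₃H₈ is 9.97 × 1.255 = 12.51 h.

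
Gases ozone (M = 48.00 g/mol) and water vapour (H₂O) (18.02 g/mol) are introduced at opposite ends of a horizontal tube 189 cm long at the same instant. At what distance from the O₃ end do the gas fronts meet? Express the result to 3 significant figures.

71.8 cm

Distances travelled in equal time are proportional to diffusion rates, so d_O₃/d_H₂O = √(M_H₂O/M_O₃) = √(18.02/48.00) = 0.6127.
With d_O₃ + d_H₂O = 189 cm, d_H₂O = 189/(1 + 0.6127) = 117.2 cm.
d_O₃ = 189 − 117.2 = 71.8 cm.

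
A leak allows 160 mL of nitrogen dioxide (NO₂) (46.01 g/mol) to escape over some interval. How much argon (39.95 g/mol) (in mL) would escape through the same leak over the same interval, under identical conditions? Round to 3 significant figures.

172 mL

Since effusion rate ∝ 1/√M, rate_Ar/rate_NO₂ = √(M_NO₂/M_Ar) = √(46.01/39.95) = √1.152 = 1.073.
So the volume for Ar is 160 × 1.073 = 172 mL.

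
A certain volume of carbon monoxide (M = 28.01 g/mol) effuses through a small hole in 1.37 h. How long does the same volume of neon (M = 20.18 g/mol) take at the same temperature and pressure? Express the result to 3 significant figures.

1.16 h

Since effusion rate ∝ 1/√M, t_Ne/t_CO = √(M_Ne/M_CO) = √(20.18/28.01) = √0.7205 = 0.8488.
So the time for Ne is 1.37 × 0.8488 = 1.16 h.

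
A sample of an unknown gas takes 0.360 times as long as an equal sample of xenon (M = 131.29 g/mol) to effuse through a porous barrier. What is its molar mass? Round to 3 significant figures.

By Graham's law, t_X/t_Xe = √(M_X/M_Xe).
0.360 = √(M_X/131.29)
M_X = 131.29 × 0.360² = 131.29 × 0.1296 = 17.0 g/mol

17.0 g/mol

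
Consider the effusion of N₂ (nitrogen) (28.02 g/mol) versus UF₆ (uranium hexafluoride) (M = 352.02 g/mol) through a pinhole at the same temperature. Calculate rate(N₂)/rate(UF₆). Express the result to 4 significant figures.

3.544

Graham's law gives rate_N₂/rate_UF₆ = √(M_UF₆/M_N₂) = √(352.02/28.02) = √12.56 = 3.544.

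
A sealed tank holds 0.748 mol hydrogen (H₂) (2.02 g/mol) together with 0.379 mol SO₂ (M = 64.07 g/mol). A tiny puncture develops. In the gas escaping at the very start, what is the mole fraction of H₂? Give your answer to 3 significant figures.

0.917

Rate_i ∝ x_i/√M_i (Graham's law weighted by mole fraction), so the effusate composition follows n_i/√M_i.
So x_H₂ in the escaping gas = (n_H₂/√M_H₂) / Σ(n_i/√M_i)
= (0.748/√2.02) / (0.748/√2.02 + 0.379/√64.07) = 0.5263/(0.5263 + 0.04735) = 0.917.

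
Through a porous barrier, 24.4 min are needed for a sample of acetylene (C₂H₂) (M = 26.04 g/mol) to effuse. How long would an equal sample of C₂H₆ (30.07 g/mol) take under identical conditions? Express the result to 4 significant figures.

26.22 min

From Graham's law, t_C₂H₆/t_C₂H₂ = √(M_C₂H₆/M_C₂H₂) = √(30.07/26.04) = √1.155 = 1.075.
So the time for C₂H₆ is 24.4 × 1.075 = 26.22 min.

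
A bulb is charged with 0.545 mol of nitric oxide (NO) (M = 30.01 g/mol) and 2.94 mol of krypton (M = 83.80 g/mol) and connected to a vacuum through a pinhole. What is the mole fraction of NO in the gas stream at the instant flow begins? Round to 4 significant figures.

0.2365

Rate_i ∝ x_i/√M_i (Graham's law weighted by mole fraction), so the effusate composition follows n_i/√M_i.
x_NO(eff) = (n_NO/√M_NO) / (n_NO/√M_NO + n_Kr/√M_Kr)
= (0.545/√30.01) / (0.545/√30.01 + 2.94/√83.80) = 0.09949/(0.09949 + 0.3212) = 0.2365.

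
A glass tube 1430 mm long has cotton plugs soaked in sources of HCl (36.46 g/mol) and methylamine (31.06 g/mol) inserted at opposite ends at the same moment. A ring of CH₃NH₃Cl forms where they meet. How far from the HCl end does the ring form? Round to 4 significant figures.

686.4 mm

Graham's law gives d_HCl/d_CH₃NH₂ = rate_HCl/rate_CH₃NH₂ = √(M_CH₃NH₂/M_HCl) = √(31.06/36.46) = 0.9230.
With d_HCl + d_CH₃NH₂ = 1430 mm, d_CH₃NH₂ = 1430/(1 + 0.9230) = 743.6 mm.
d_HCl = 1430 − 743.6 = 686.4 mm.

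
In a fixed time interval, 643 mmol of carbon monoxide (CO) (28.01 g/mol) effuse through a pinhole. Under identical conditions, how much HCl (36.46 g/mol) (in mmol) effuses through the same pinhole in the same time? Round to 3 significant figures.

Since effusion rate ∝ 1/√M, rate_HCl/rate_CO = √(M_CO/M_HCl) = √(28.01/36.46) = √0.7682 = 0.8765.
So the amount for HCl is 643 × 0.8765 = 564 mmol.

564 mmol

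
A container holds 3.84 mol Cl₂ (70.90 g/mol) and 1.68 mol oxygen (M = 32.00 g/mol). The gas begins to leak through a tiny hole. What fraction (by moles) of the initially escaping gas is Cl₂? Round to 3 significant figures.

The effusion rate of species i is ∝ p_i/√M_i ∝ n_i/√M_i.
x_Cl₂(eff) = (n_Cl₂/√M_Cl₂) / (n_Cl₂/√M_Cl₂ + n_O₂/√M_O₂)
= (3.84/√70.90) / (3.84/√70.90 + 1.68/√32.00) = 0.4560/(0.4560 + 0.2970) = 0.606.

0.606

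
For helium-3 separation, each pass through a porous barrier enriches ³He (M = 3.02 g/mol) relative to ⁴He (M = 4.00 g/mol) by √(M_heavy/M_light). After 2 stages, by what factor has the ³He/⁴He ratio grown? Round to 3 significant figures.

The single-stage factor is √(M_heavy/M_light), so 2 stages give [√(4.00/3.02)]^2 = (4.00/3.02)^(2/2).
= 1.32450^1 = 1.32.

1.32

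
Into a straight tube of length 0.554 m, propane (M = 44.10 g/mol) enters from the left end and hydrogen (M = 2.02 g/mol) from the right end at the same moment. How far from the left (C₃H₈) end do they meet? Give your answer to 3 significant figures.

The fronts meet when d_C₃H₈ + d_H₂ = L with d_C₃H₈/d_H₂ = √(M_H₂/M_C₃H₈) (Graham's law). Here √(M_H₂/M_C₃H₈) = √(2.02/44.10) = 0.2140.
With d_C₃H₈ + d_H₂ = 0.554 m, d_H₂ = 0.554/(1 + 0.2140) = 0.4563 m.
d_C₃H₈ = 0.554 − 0.4563 = 0.0977 m.

0.0977 m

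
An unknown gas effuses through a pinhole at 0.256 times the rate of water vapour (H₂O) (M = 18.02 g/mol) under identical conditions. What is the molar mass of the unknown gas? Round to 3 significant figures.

275 g/mol

By Graham's law, rate_X/rate_H₂O = √(M_H₂O/M_X).
0.256 = √(18.02/M_X)
M_X = 18.02 / 0.256² = 18.02 / 0.06554 = 275 g/mol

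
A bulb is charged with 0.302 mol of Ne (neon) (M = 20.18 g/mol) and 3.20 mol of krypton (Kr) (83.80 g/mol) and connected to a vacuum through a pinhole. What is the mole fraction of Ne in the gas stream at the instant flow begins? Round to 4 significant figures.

0.1613

The effusion rate of species i is ∝ p_i/√M_i ∝ n_i/√M_i.
So x_Ne in the escaping gas = (n_Ne/√M_Ne) / Σ(n_i/√M_i)
= (0.302/√20.18) / (0.302/√20.18 + 3.20/√83.80) = 0.06723/(0.06723 + 0.3496) = 0.1613.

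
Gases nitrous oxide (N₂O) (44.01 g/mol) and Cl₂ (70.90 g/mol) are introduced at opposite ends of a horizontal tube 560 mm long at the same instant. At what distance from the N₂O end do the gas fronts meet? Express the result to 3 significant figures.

313 mm

Distances travelled in equal time are proportional to diffusion rates, so d_N₂O/d_Cl₂ = √(M_Cl₂/M_N₂O) = √(70.90/44.01) = 1.269.
With d_N₂O + d_Cl₂ = 560 mm, d_Cl₂ = 560/(1 + 1.269) = 246.8 mm.
d_N₂O = 560 − 246.8 = 313 mm.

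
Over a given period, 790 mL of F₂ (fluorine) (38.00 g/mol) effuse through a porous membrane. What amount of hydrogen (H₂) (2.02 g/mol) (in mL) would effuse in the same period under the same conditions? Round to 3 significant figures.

3430 mL

Graham's law gives rate_H₂/rate_F₂ = √(M_F₂/M_H₂) = √(38.00/2.02) = √18.81 = 4.337.
So the volume for H₂ is 790 × 4.337 = 3430 mL.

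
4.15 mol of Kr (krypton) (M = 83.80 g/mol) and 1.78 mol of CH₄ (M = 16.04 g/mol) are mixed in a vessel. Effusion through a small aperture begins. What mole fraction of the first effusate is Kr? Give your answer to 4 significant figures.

0.5050

Rate_i ∝ x_i/√M_i (Graham's law weighted by mole fraction), so the effusate composition follows n_i/√M_i.
Mole fraction of Kr in the effusate = (n_Kr/√M_Kr) / (n_Kr/√M_Kr + n_CH₄/√M_CH₄)
= (4.15/√83.80) / (4.15/√83.80 + 1.78/√16.04) = 0.4533/(0.4533 + 0.4444) = 0.5050.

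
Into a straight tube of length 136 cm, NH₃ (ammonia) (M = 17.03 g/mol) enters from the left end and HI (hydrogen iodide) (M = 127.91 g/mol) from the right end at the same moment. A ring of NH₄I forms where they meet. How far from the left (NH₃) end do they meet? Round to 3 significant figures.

99.6 cm

Distances travelled in equal time are proportional to diffusion rates, so d_NH₃/d_HI = √(M_HI/M_NH₃) = √(127.91/17.03) = 2.741.
With d_NH₃ + d_HI = 136 cm, d_HI = 136/(1 + 2.741) = 36.36 cm.
d_NH₃ = 136 − 36.36 = 99.6 cm.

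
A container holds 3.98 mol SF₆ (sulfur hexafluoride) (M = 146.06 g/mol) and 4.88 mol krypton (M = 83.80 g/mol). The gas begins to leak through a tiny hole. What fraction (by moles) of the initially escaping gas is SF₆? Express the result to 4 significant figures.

0.3819

The effusion rate of species i is ∝ p_i/√M_i ∝ n_i/√M_i.
So x_SF₆ in the escaping gas = (n_SF₆/√M_SF₆) / Σ(n_i/√M_i)
= (3.98/√146.06) / (3.98/√146.06 + 4.88/√83.80) = 0.3293/(0.3293 + 0.5331) = 0.3819.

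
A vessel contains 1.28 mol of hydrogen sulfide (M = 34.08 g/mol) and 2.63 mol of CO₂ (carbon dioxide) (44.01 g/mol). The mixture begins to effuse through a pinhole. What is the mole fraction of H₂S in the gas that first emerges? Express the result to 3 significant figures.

0.356

The effusion rate of species i is ∝ p_i/√M_i ∝ n_i/√M_i.
Mole fraction of H₂S in the effusate = (n_H₂S/√M_H₂S) / (n_H₂S/√M_H₂S + n_CO₂/√M_CO₂)
= (1.28/√34.08) / (1.28/√34.08 + 2.63/√44.01) = 0.2193/(0.2193 + 0.3964) = 0.356.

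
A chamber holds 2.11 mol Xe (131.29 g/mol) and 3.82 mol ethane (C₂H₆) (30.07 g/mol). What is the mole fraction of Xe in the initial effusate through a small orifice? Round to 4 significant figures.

The effusion rate of species i is ∝ p_i/√M_i ∝ n_i/√M_i.
Mole fraction of Xe in the effusate = (n_Xe/√M_Xe) / (n_Xe/√M_Xe + n_C₂H₆/√M_C₂H₆)
= (2.11/√131.29) / (2.11/√131.29 + 3.82/√30.07) = 0.1841/(0.1841 + 0.6966) = 0.2091.

0.2091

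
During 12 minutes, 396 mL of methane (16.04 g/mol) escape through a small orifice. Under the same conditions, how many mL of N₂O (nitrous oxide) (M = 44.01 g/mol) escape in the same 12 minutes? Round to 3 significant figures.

From Graham's law, rate_N₂O/rate_CH₄ = √(M_CH₄/M_N₂O) = √(16.04/44.01) = √0.3645 = 0.6037.
So the volume for N₂O is 396 × 0.6037 = 239 mL.

239 mL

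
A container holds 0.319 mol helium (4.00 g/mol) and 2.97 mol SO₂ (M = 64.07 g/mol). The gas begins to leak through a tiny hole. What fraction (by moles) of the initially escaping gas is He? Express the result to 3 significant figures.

Effusion rate of each component ∝ n_i/√M_i (partial pressure × 1/√M).
x_He(eff) = (n_He/√M_He) / (n_He/√M_He + n_SO₂/√M_SO₂)
= (0.319/√4.00) / (0.319/√4.00 + 2.97/√64.07) = 0.1595/(0.1595 + 0.3710) = 0.301.

0.301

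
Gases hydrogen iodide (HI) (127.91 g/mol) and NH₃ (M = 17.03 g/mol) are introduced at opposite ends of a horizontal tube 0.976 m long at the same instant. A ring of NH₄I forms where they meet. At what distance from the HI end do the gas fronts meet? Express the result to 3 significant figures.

0.261 m

In equal time, each gas travels a distance ∝ its rate ∝ 1/√M, so d_HI/d_NH₃ = √(M_NH₃/M_HI) = √(17.03/127.91) = 0.3649.
With d_HI + d_NH₃ = 0.976 m, d_NH₃ = 0.976/(1 + 0.3649) = 0.7151 m.
d_HI = 0.976 − 0.7151 = 0.261 m.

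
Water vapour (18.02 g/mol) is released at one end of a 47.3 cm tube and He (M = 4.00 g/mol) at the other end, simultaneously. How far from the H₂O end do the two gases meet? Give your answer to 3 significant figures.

Graham's law gives d_H₂O/d_He = rate_H₂O/rate_He = √(M_He/M_H₂O) = √(4.00/18.02) = 0.4711.
With d_H₂O + d_He = 47.3 cm, d_He = 47.3/(1 + 0.4711) = 32.15 cm.
d_H₂O = 47.3 − 32.15 = 15.1 cm.

15.1 cm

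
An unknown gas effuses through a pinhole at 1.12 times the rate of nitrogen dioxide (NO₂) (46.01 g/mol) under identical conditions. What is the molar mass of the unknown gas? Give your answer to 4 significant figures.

36.68 g/mol

Graham's law gives rate_X/rate_NO₂ = √(M_NO₂/M_X).
1.12 = √(46.01/M_X)
M_X = 46.01 / 1.12² = 46.01 / 1.254 = 36.68 g/mol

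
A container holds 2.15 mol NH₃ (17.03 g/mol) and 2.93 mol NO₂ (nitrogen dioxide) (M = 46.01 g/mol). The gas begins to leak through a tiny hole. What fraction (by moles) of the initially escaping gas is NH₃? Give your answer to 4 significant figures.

0.5467

Each component's effusion rate ∝ (its partial pressure)·(1/√M) ∝ n_i/√M_i.
x_NH₃(eff) = (n_NH₃/√M_NH₃) / (n_NH₃/√M_NH₃ + n_NO₂/√M_NO₂)
= (2.15/√17.03) / (2.15/√17.03 + 2.93/√46.01) = 0.5210/(0.5210 + 0.4320) = 0.5467.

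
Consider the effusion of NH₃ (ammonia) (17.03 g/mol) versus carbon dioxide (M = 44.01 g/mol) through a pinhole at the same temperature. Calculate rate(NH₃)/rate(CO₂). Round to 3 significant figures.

By Graham's law, rate_NH₃/rate_CO₂ = √(M_CO₂/M_NH₃) = √(44.01/17.03) = √2.584 = 1.61.

1.61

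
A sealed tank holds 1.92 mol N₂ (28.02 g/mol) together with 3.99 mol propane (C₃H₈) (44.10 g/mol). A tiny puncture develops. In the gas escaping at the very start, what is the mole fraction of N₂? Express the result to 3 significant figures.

Each component's effusion rate ∝ (its partial pressure)·(1/√M) ∝ n_i/√M_i.
So x_N₂ in the escaping gas = (n_N₂/√M_N₂) / Σ(n_i/√M_i)
= (1.92/√28.02) / (1.92/√28.02 + 3.99/√44.10) = 0.3627/(0.3627 + 0.6008) = 0.376.

0.376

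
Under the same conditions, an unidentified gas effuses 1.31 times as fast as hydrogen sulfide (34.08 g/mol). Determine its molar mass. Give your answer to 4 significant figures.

Graham's law gives rate_X/rate_H₂S = √(M_H₂S/M_X).
1.31 = √(34.08/M_X)
M_X = 34.08 / 1.31² = 34.08 / 1.716 = 19.86 g/mol

19.86 g/mol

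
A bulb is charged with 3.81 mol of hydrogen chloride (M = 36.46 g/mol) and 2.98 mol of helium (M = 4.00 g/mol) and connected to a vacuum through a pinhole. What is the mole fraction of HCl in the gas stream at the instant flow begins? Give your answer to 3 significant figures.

The effusion rate of species i is ∝ p_i/√M_i ∝ n_i/√M_i.
Mole fraction of HCl in the effusate = (n_HCl/√M_HCl) / (n_HCl/√M_HCl + n_He/√M_He)
= (3.81/√36.46) / (3.81/√36.46 + 2.98/√4.00) = 0.6310/(0.6310 + 1.490) = 0.297.

0.297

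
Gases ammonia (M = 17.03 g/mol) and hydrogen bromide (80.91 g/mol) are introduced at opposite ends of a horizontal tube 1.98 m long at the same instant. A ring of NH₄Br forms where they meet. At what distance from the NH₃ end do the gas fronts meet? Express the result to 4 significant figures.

1.357 m

In equal time, each gas travels a distance ∝ its rate ∝ 1/√M, so d_NH₃/d_HBr = √(M_HBr/M_NH₃) = √(80.91/17.03) = 2.180.
With d_NH₃ + d_HBr = 1.98 m, d_HBr = 1.98/(1 + 2.180) = 0.6227 m.
d_NH₃ = 1.98 − 0.6227 = 1.357 m.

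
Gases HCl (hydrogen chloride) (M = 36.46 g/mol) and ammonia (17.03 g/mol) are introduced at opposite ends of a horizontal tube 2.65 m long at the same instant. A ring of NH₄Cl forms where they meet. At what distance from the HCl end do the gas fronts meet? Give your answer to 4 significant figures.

Distances travelled in equal time are proportional to diffusion rates, so d_HCl/d_NH₃ = √(M_NH₃/M_HCl) = √(17.03/36.46) = 0.6834.
With d_HCl + d_NH₃ = 2.65 m, d_NH₃ = 2.65/(1 + 0.6834) = 1.574 m.
d_HCl = 2.65 − 1.574 = 1.076 m.

1.076 m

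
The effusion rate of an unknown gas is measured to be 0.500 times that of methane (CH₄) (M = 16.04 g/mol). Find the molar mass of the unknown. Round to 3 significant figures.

Since effusion rate ∝ 1/√M, rate_X/rate_CH₄ = √(M_CH₄/M_X).
0.500 = √(16.04/M_X)
M_X = 16.04 / 0.500² = 16.04 / 0.2500 = 64.2 g/mol

64.2 g/mol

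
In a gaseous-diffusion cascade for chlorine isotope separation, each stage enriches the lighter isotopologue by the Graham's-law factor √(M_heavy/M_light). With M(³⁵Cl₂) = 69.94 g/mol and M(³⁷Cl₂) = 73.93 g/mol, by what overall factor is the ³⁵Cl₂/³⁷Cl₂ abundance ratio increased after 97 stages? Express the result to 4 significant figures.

14.74

The single-stage factor is √(M_heavy/M_light), so 97 stages give [√(73.93/69.94)]^97 = (73.93/69.94)^(97/2).
= 1.05705^(97/2) = 14.74.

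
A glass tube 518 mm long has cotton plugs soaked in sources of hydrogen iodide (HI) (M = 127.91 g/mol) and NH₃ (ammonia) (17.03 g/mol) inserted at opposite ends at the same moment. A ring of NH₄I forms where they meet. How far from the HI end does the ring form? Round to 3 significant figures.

138 mm

Graham's law gives d_HI/d_NH₃ = rate_HI/rate_NH₃ = √(M_NH₃/M_HI) = √(17.03/127.91) = 0.3649.
With d_HI + d_NH₃ = 518 mm, d_NH₃ = 518/(1 + 0.3649) = 379.5 mm.
d_HI = 518 − 379.5 = 138 mm.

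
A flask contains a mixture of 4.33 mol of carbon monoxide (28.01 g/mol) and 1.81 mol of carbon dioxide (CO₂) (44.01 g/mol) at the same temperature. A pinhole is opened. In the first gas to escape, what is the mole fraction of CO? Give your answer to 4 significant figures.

The effusion rate of species i is ∝ p_i/√M_i ∝ n_i/√M_i.
Mole fraction of CO in the effusate = (n_CO/√M_CO) / (n_CO/√M_CO + n_CO₂/√M_CO₂)
= (4.33/√28.01) / (4.33/√28.01 + 1.81/√44.01) = 0.8181/(0.8181 + 0.2728) = 0.7499.

0.7499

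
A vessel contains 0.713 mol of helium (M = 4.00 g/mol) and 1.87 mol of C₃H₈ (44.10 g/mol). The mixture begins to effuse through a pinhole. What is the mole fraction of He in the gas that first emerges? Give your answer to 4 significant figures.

Each component's effusion rate ∝ (its partial pressure)·(1/√M) ∝ n_i/√M_i.
So x_He in the escaping gas = (n_He/√M_He) / Σ(n_i/√M_i)
= (0.713/√4.00) / (0.713/√4.00 + 1.87/√44.10) = 0.3565/(0.3565 + 0.2816) = 0.5587.

0.5587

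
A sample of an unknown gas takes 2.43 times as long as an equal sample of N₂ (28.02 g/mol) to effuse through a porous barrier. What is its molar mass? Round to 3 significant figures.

165 g/mol

Graham's law gives t_X/t_N₂ = √(M_X/M_N₂).
2.43 = √(M_X/28.02)
M_X = 28.02 × 2.43² = 28.02 × 5.905 = 165 g/mol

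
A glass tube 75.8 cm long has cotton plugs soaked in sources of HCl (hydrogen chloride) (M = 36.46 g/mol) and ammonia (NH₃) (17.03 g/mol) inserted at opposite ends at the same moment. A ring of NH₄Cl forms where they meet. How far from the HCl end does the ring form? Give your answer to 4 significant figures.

30.77 cm

The fronts meet when d_HCl + d_NH₃ = L with d_HCl/d_NH₃ = √(M_NH₃/M_HCl) (Graham's law). Here √(M_NH₃/M_HCl) = √(17.03/36.46) = 0.6834.
With d_HCl + d_NH₃ = 75.8 cm, d_NH₃ = 75.8/(1 + 0.6834) = 45.03 cm.
d_HCl = 75.8 − 45.03 = 30.77 cm.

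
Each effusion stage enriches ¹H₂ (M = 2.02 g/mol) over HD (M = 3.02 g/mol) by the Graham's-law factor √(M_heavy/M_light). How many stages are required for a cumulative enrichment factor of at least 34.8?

Per stage α = (3.02/2.02)^(1/2) = 1.49505^0.5, giving ln α = 0.2011.
Need α^N ≥ 34.8 ⇒ N ≥ ln(34.8) / ln α = 3.550 / 0.2011 = 17.65.
Rounding up, N = 18 stages.

18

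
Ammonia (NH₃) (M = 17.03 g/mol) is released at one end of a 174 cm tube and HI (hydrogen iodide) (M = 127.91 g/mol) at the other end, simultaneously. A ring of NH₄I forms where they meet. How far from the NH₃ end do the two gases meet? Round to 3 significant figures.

127 cm

In equal time, each gas travels a distance ∝ its rate ∝ 1/√M, so d_NH₃/d_HI = √(M_HI/M_NH₃) = √(127.91/17.03) = 2.741.
With d_NH₃ + d_HI = 174 cm, d_HI = 174/(1 + 2.741) = 46.52 cm.
d_NH₃ = 174 − 46.52 = 127 cm.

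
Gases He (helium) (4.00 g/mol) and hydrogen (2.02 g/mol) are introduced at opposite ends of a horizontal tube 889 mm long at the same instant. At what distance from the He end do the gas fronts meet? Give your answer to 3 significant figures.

Distances travelled in equal time are proportional to diffusion rates, so d_He/d_H₂ = √(M_H₂/M_He) = √(2.02/4.00) = 0.7106.
With d_He + d_H₂ = 889 mm, d_H₂ = 889/(1 + 0.7106) = 519.7 mm.
d_He = 889 − 519.7 = 369 mm.

369 mm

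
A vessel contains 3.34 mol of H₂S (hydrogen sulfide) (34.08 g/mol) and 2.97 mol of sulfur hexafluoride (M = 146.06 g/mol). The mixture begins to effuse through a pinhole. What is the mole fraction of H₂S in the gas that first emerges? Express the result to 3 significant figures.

Rate_i ∝ x_i/√M_i (Graham's law weighted by mole fraction), so the effusate composition follows n_i/√M_i.
Mole fraction of H₂S in the effusate = (n_H₂S/√M_H₂S) / (n_H₂S/√M_H₂S + n_SF₆/√M_SF₆)
= (3.34/√34.08) / (3.34/√34.08 + 2.97/√146.06) = 0.5721/(0.5721 + 0.2457) = 0.700.

0.700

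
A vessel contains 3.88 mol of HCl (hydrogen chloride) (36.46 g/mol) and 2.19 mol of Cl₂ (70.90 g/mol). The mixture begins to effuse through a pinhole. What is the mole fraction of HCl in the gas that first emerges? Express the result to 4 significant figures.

Rate_i ∝ x_i/√M_i (Graham's law weighted by mole fraction), so the effusate composition follows n_i/√M_i.
Mole fraction of HCl in the effusate = (n_HCl/√M_HCl) / (n_HCl/√M_HCl + n_Cl₂/√M_Cl₂)
= (3.88/√36.46) / (3.88/√36.46 + 2.19/√70.90) = 0.6426/(0.6426 + 0.2601) = 0.7119.

0.7119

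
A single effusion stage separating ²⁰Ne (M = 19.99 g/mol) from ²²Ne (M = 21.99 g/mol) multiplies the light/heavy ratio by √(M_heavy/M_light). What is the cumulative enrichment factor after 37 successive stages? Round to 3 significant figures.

5.84

After 37 stages the ratio has grown by (√(21.99/19.99))^37 = (21.99/19.99)^(37/2).
= 1.10005^(37/2) = 5.84.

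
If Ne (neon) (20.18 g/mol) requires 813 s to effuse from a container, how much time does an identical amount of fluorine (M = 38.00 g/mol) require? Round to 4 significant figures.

Graham's law gives t_F₂/t_Ne = √(M_F₂/M_Ne) = √(38.00/20.18) = √1.883 = 1.372.
So the time for F₂ is 813 × 1.372 = 1116 s.

1116 s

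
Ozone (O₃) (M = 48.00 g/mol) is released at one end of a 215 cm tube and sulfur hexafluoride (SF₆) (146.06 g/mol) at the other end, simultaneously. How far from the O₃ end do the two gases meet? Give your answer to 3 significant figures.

137 cm

Distances travelled in equal time are proportional to diffusion rates, so d_O₃/d_SF₆ = √(M_SF₆/M_O₃) = √(146.06/48.00) = 1.744.
With d_O₃ + d_SF₆ = 215 cm, d_SF₆ = 215/(1 + 1.744) = 78.34 cm.
d_O₃ = 215 − 78.34 = 137 cm.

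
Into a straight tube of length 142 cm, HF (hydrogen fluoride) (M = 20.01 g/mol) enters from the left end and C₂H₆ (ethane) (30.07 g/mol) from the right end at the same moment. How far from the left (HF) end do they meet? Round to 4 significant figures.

78.20 cm

In equal time, each gas travels a distance ∝ its rate ∝ 1/√M, so d_HF/d_C₂H₆ = √(M_C₂H₆/M_HF) = √(30.07/20.01) = 1.226.
With d_HF + d_C₂H₆ = 142 cm, d_C₂H₆ = 142/(1 + 1.226) = 63.80 cm.
d_HF = 142 − 63.80 = 78.20 cm.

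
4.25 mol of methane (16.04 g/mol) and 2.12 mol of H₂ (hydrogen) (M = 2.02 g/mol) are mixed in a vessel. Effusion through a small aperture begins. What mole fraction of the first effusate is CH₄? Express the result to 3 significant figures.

0.416

The effusion rate of species i is ∝ p_i/√M_i ∝ n_i/√M_i.
So x_CH₄ in the escaping gas = (n_CH₄/√M_CH₄) / Σ(n_i/√M_i)
= (4.25/√16.04) / (4.25/√16.04 + 2.12/√2.02) = 1.061/(1.061 + 1.492) = 0.416.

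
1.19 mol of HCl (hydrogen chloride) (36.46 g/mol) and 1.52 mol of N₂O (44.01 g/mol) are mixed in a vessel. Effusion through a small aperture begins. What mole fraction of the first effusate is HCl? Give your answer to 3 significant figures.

Effusion rate of each component ∝ n_i/√M_i (partial pressure × 1/√M).
Mole fraction of HCl in the effusate = (n_HCl/√M_HCl) / (n_HCl/√M_HCl + n_N₂O/√M_N₂O)
= (1.19/√36.46) / (1.19/√36.46 + 1.52/√44.01) = 0.1971/(0.1971 + 0.2291) = 0.462.

0.462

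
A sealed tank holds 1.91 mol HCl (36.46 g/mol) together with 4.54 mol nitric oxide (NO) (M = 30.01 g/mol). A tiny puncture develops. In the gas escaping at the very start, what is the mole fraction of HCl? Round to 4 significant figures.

0.2762

Each component's effusion rate ∝ (its partial pressure)·(1/√M) ∝ n_i/√M_i.
So x_HCl in the escaping gas = (n_HCl/√M_HCl) / Σ(n_i/√M_i)
= (1.91/√36.46) / (1.91/√36.46 + 4.54/√30.01) = 0.3163/(0.3163 + 0.8287) = 0.2762.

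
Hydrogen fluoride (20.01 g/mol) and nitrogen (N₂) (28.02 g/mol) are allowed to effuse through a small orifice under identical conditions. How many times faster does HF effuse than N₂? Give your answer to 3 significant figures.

1.18

Using Graham's law: rate_HF/rate_N₂ = √(M_N₂/M_HF) = √(28.02/20.01) = √1.400 = 1.18.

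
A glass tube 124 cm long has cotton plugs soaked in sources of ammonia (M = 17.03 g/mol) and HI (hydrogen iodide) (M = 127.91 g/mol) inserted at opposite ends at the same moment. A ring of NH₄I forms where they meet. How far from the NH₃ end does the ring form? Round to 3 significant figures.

90.9 cm

The fronts meet when d_NH₃ + d_HI = L with d_NH₃/d_HI = √(M_HI/M_NH₃) (Graham's law). Here √(M_HI/M_NH₃) = √(127.91/17.03) = 2.741.
With d_NH₃ + d_HI = 124 cm, d_HI = 124/(1 + 2.741) = 33.15 cm.
d_NH₃ = 124 − 33.15 = 90.9 cm.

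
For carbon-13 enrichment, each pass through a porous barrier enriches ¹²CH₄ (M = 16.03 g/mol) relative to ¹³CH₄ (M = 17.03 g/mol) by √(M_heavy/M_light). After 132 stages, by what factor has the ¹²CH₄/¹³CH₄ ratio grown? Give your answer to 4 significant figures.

54.27

Overall factor = α^132 with α = √(17.03/16.03), i.e. (17.03/16.03)^(132/2).
= 1.06238^66 = 54.27.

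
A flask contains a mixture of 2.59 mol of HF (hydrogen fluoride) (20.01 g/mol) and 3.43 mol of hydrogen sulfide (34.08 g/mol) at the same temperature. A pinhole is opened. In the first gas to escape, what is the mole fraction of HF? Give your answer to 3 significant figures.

The effusion rate of species i is ∝ p_i/√M_i ∝ n_i/√M_i.
Mole fraction of HF in the effusate = (n_HF/√M_HF) / (n_HF/√M_HF + n_H₂S/√M_H₂S)
= (2.59/√20.01) / (2.59/√20.01 + 3.43/√34.08) = 0.5790/(0.5790 + 0.5875) = 0.496.

0.496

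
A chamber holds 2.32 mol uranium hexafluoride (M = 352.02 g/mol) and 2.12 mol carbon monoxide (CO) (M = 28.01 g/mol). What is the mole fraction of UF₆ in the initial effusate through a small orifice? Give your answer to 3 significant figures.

The effusion rate of species i is ∝ p_i/√M_i ∝ n_i/√M_i.
Mole fraction of UF₆ in the effusate = (n_UF₆/√M_UF₆) / (n_UF₆/√M_UF₆ + n_CO/√M_CO)
= (2.32/√352.02) / (2.32/√352.02 + 2.12/√28.01) = 0.1237/(0.1237 + 0.4006) = 0.236.

0.236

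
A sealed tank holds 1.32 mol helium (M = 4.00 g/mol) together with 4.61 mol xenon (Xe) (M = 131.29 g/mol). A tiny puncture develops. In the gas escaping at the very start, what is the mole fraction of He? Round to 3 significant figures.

0.621

Rate_i ∝ x_i/√M_i (Graham's law weighted by mole fraction), so the effusate composition follows n_i/√M_i.
x_He(eff) = (n_He/√M_He) / (n_He/√M_He + n_Xe/√M_Xe)
= (1.32/√4.00) / (1.32/√4.00 + 4.61/√131.29) = 0.6600/(0.6600 + 0.4023) = 0.621.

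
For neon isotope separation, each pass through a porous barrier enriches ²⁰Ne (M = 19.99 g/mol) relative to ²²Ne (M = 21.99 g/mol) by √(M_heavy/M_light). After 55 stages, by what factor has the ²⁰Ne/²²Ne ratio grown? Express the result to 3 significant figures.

Overall factor = α^55 with α = √(21.99/19.99), i.e. (21.99/19.99)^(55/2).
= 1.10005^(55/2) = 13.8.

13.8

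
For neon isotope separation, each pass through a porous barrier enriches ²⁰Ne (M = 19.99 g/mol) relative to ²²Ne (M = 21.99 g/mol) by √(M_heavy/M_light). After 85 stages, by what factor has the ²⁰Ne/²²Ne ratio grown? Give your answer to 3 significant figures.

After 85 stages the ratio has grown by (√(21.99/19.99))^85 = (21.99/19.99)^(85/2).
= 1.10005^(85/2) = 57.5.

57.5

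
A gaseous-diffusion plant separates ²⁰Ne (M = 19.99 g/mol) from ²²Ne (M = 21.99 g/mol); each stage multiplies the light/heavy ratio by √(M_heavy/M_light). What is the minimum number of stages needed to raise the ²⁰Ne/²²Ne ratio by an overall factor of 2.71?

With α = √(21.99/19.99) per stage, ln α = ½ ln(1.10005) = 0.04768.
Need α^N ≥ 2.71 ⇒ N ≥ ln(2.71) / ln α = 0.9969 / 0.04768 = 20.91.
Minimum whole number of stages: N = 21.

21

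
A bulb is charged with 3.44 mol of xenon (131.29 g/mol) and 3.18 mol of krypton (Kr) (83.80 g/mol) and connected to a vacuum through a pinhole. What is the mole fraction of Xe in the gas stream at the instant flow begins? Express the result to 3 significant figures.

0.464

The effusion rate of species i is ∝ p_i/√M_i ∝ n_i/√M_i.
x_Xe(eff) = (n_Xe/√M_Xe) / (n_Xe/√M_Xe + n_Kr/√M_Kr)
= (3.44/√131.29) / (3.44/√131.29 + 3.18/√83.80) = 0.3002/(0.3002 + 0.3474) = 0.464.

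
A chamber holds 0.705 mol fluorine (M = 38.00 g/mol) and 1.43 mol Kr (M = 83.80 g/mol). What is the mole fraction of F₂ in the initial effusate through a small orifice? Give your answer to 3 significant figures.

The effusion rate of species i is ∝ p_i/√M_i ∝ n_i/√M_i.
Mole fraction of F₂ in the effusate = (n_F₂/√M_F₂) / (n_F₂/√M_F₂ + n_Kr/√M_Kr)
= (0.705/√38.00) / (0.705/√38.00 + 1.43/√83.80) = 0.1144/(0.1144 + 0.1562) = 0.423.

0.423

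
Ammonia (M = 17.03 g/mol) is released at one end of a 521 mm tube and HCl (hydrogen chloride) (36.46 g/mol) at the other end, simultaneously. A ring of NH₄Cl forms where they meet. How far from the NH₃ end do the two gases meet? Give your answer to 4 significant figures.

The fronts meet when d_NH₃ + d_HCl = L with d_NH₃/d_HCl = √(M_HCl/M_NH₃) (Graham's law). Here √(M_HCl/M_NH₃) = √(36.46/17.03) = 1.463.
With d_NH₃ + d_HCl = 521 mm, d_HCl = 521/(1 + 1.463) = 211.5 mm.
d_NH₃ = 521 − 211.5 = 309.5 mm.

309.5 mm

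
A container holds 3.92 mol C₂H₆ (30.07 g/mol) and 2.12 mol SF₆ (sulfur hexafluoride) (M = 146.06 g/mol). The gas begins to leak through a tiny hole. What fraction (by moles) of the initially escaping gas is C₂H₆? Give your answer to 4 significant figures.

The effusion rate of species i is ∝ p_i/√M_i ∝ n_i/√M_i.
Mole fraction of C₂H₆ in the effusate = (n_C₂H₆/√M_C₂H₆) / (n_C₂H₆/√M_C₂H₆ + n_SF₆/√M_SF₆)
= (3.92/√30.07) / (3.92/√30.07 + 2.12/√146.06) = 0.7149/(0.7149 + 0.1754) = 0.8030.

0.8030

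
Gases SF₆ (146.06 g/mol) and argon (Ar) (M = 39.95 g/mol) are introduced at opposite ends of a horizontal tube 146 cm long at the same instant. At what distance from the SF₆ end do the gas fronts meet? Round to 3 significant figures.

The fronts meet when d_SF₆ + d_Ar = L with d_SF₆/d_Ar = √(M_Ar/M_SF₆) (Graham's law). Here √(M_Ar/M_SF₆) = √(39.95/146.06) = 0.5230.
With d_SF₆ + d_Ar = 146 cm, d_Ar = 146/(1 + 0.5230) = 95.86 cm.
d_SF₆ = 146 − 95.86 = 50.1 cm.

50.1 cm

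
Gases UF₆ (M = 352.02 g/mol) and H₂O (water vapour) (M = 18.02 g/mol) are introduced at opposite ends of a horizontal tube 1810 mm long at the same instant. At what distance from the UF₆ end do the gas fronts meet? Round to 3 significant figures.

In equal time, each gas travels a distance ∝ its rate ∝ 1/√M, so d_UF₆/d_H₂O = √(M_H₂O/M_UF₆) = √(18.02/352.02) = 0.2263.
With d_UF₆ + d_H₂O = 1810 mm, d_H₂O = 1810/(1 + 0.2263) = 1476 mm.
d_UF₆ = 1810 − 1476 = 334 mm.

334 mm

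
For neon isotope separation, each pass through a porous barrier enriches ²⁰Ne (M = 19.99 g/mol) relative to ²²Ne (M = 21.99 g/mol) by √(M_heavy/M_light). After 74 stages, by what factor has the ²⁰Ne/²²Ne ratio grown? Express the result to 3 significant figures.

34.1

Each stage multiplies the ratio by α = √(21.99/19.99), so after 74 stages the overall factor is α^74 = (21.99/19.99)^(74/2).
= 1.10005^37 = 34.1.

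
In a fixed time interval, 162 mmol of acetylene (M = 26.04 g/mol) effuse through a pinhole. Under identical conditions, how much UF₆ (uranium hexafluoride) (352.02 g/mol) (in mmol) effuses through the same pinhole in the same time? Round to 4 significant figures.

By Graham's law, rate_UF₆/rate_C₂H₂ = √(M_C₂H₂/M_UF₆) = √(26.04/352.02) = √0.07397 = 0.2720.
So the amount for UF₆ is 162 × 0.2720 = 44.06 mmol.

44.06 mmol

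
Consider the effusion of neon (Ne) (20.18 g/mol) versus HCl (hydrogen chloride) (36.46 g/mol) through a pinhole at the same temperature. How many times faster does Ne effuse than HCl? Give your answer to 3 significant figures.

1.34

From Graham's law, rate_Ne/rate_HCl = √(M_HCl/M_Ne) = √(36.46/20.18) = √1.807 = 1.34.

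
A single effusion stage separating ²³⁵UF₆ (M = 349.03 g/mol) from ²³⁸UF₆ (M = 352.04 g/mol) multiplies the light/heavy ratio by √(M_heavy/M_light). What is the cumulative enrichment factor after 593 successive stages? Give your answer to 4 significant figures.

12.76

Each stage multiplies the ratio by α = √(352.04/349.03), so after 593 stages the overall factor is α^593 = (352.04/349.03)^(593/2).
= 1.00862^(593/2) = 12.76.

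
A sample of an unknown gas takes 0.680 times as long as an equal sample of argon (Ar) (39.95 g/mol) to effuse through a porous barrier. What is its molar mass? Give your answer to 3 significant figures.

18.5 g/mol

Using Graham's law: t_X/t_Ar = √(M_X/M_Ar).
0.680 = √(M_X/39.95)
M_X = 39.95 × 0.680² = 39.95 × 0.4624 = 18.5 g/mol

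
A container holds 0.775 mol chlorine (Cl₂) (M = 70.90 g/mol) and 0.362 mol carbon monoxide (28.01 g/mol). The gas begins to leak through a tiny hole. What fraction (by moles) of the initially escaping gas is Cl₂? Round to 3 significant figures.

0.574

The effusion rate of species i is ∝ p_i/√M_i ∝ n_i/√M_i.
x_Cl₂(eff) = (n_Cl₂/√M_Cl₂) / (n_Cl₂/√M_Cl₂ + n_CO/√M_CO)
= (0.775/√70.90) / (0.775/√70.90 + 0.362/√28.01) = 0.09204/(0.09204 + 0.06840) = 0.574.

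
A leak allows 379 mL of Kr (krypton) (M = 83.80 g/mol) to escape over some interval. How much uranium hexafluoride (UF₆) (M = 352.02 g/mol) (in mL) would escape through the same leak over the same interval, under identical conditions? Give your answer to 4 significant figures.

By Graham's law, rate_UF₆/rate_Kr = √(M_Kr/M_UF₆) = √(83.80/352.02) = √0.2381 = 0.4879.
So the volume for UF₆ is 379 × 0.4879 = 184.9 mL.

184.9 mL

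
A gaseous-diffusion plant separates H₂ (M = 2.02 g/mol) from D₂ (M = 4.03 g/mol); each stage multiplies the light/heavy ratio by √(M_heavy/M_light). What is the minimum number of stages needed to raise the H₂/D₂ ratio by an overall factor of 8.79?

7

Single-stage factor α = √(4.03/2.02), so ln α = ½ ln(1.99505) = 0.3453.
Need α^N ≥ 8.79 ⇒ N ≥ ln(8.79) / ln α = 2.174 / 0.3453 = 6.29.
Minimum whole number of stages: N = 7.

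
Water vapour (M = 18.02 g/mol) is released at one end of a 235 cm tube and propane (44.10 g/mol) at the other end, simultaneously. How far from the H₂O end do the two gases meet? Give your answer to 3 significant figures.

Distances travelled in equal time are proportional to diffusion rates, so d_H₂O/d_C₃H₈ = √(M_C₃H₈/M_H₂O) = √(44.10/18.02) = 1.564.
With d_H₂O + d_C₃H₈ = 235 cm, d_C₃H₈ = 235/(1 + 1.564) = 91.64 cm.
d_H₂O = 235 − 91.64 = 143 cm.

143 cm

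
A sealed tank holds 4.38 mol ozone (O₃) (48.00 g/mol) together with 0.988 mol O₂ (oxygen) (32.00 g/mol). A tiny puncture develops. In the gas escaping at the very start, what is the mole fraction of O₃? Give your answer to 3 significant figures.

The effusion rate of species i is ∝ p_i/√M_i ∝ n_i/√M_i.
Mole fraction of O₃ in the effusate = (n_O₃/√M_O₃) / (n_O₃/√M_O₃ + n_O₂/√M_O₂)
= (4.38/√48.00) / (4.38/√48.00 + 0.988/√32.00) = 0.6322/(0.6322 + 0.1747) = 0.784.

0.784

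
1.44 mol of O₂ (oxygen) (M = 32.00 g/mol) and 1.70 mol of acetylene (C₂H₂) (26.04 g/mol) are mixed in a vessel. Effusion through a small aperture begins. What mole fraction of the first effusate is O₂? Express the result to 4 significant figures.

Each component's effusion rate ∝ (its partial pressure)·(1/√M) ∝ n_i/√M_i.
Mole fraction of O₂ in the effusate = (n_O₂/√M_O₂) / (n_O₂/√M_O₂ + n_C₂H₂/√M_C₂H₂)
= (1.44/√32.00) / (1.44/√32.00 + 1.70/√26.04) = 0.2546/(0.2546 + 0.3331) = 0.4331.

0.4331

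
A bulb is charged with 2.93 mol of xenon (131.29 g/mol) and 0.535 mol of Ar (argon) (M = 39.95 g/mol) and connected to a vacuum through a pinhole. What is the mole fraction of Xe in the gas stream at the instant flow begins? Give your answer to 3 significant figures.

0.751

Rate_i ∝ x_i/√M_i (Graham's law weighted by mole fraction), so the effusate composition follows n_i/√M_i.
Mole fraction of Xe in the effusate = (n_Xe/√M_Xe) / (n_Xe/√M_Xe + n_Ar/√M_Ar)
= (2.93/√131.29) / (2.93/√131.29 + 0.535/√39.95) = 0.2557/(0.2557 + 0.08464) = 0.751.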